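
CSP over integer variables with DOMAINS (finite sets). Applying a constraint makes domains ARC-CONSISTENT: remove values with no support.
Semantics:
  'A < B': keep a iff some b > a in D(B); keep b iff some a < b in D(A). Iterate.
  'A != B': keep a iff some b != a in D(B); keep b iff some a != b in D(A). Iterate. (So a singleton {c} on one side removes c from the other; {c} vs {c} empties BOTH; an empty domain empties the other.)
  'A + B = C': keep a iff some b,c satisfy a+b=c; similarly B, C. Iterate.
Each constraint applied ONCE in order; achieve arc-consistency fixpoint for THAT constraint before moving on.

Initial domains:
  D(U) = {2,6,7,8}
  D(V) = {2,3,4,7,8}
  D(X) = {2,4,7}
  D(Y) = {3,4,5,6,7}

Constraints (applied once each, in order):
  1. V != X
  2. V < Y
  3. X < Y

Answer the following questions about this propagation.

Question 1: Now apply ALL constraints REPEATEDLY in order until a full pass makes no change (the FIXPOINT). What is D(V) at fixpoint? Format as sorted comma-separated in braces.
Answer: {2,3,4}

Derivation:
pass 0 (initial): D(V)={2,3,4,7,8}
pass 1: V {2,3,4,7,8}->{2,3,4}; X {2,4,7}->{2,4}
pass 2: no change
Fixpoint after 2 passes: D(V) = {2,3,4}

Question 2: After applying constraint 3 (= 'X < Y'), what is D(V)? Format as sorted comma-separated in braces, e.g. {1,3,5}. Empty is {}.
Constraint 1 (V != X) on D(V)={2,3,4,7,8} D(X)={2,4,7}: no change
Constraint 2 (V < Y) on D(V)={2,3,4,7,8} D(Y)={3,4,5,6,7}: V {2,3,4,7,8}->{2,3,4}
Constraint 3 (X < Y) on D(X)={2,4,7} D(Y)={3,4,5,6,7}: X {2,4,7}->{2,4}
So after constraint 3: D(V) = {2,3,4}

Answer: {2,3,4}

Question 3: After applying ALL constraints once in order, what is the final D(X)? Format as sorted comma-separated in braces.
Constraint 1 (V != X) on D(V)={2,3,4,7,8} D(X)={2,4,7}: no change
Constraint 2 (V < Y) on D(V)={2,3,4,7,8} D(Y)={3,4,5,6,7}: V {2,3,4,7,8}->{2,3,4}
Constraint 3 (X < Y) on D(X)={2,4,7} D(Y)={3,4,5,6,7}: X {2,4,7}->{2,4}
So after all 3 constraints: D(X) = {2,4}

Answer: {2,4}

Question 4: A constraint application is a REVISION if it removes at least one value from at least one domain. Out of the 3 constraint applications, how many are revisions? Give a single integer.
Constraint 1 (V != X) on D(V)={2,3,4,7,8} D(X)={2,4,7}: no change => not a revision
Constraint 2 (V < Y) on D(V)={2,3,4,7,8} D(Y)={3,4,5,6,7}: V {2,3,4,7,8}->{2,3,4} => REVISION
Constraint 3 (X < Y) on D(X)={2,4,7} D(Y)={3,4,5,6,7}: X {2,4,7}->{2,4} => REVISION
Total revisions = 2

Answer: 2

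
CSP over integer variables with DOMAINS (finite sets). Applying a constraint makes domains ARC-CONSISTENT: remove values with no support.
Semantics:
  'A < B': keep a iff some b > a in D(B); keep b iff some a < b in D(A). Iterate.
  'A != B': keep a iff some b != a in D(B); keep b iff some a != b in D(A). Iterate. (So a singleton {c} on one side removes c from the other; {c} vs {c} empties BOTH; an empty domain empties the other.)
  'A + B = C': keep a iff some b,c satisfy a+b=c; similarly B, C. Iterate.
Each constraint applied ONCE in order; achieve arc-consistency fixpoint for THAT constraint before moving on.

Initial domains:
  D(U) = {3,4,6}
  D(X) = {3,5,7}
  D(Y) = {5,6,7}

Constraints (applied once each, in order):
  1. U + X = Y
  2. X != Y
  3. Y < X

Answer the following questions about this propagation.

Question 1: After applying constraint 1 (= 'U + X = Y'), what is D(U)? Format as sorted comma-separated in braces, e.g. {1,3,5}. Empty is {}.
Answer: {3,4}

Derivation:
Constraint 1 (U + X = Y) on D(U)={3,4,6} D(X)={3,5,7} D(Y)={5,6,7}: U {3,4,6}->{3,4}; X {3,5,7}->{3}; Y {5,6,7}->{6,7}
So after constraint 1: D(U) = {3,4}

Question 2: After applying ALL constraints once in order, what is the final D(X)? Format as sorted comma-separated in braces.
Constraint 1 (U + X = Y) on D(U)={3,4,6} D(X)={3,5,7} D(Y)={5,6,7}: U {3,4,6}->{3,4}; X {3,5,7}->{3}; Y {5,6,7}->{6,7}
Constraint 2 (X != Y) on D(X)={3} D(Y)={6,7}: no change
Constraint 3 (Y < X) on D(Y)={6,7} D(X)={3}: Y {6,7}->{}; X {3}->{}
So after all 3 constraints: D(X) = {}

Answer: {}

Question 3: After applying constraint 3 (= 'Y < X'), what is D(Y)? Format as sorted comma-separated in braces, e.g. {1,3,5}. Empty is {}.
Constraint 1 (U + X = Y) on D(U)={3,4,6} D(X)={3,5,7} D(Y)={5,6,7}: U {3,4,6}->{3,4}; X {3,5,7}->{3}; Y {5,6,7}->{6,7}
Constraint 2 (X != Y) on D(X)={3} D(Y)={6,7}: no change
Constraint 3 (Y < X) on D(Y)={6,7} D(X)={3}: Y {6,7}->{}; X {3}->{}
So after constraint 3: D(Y) = {}

Answer: {}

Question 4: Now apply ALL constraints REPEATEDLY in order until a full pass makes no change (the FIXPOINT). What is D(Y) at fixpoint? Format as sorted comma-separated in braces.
Answer: {}

Derivation:
pass 0 (initial): D(Y)={5,6,7}
pass 1: U {3,4,6}->{3,4}; X {3,5,7}->{}; Y {5,6,7}->{}
pass 2: U {3,4}->{}
pass 3: no change
Fixpoint after 3 passes: D(Y) = {}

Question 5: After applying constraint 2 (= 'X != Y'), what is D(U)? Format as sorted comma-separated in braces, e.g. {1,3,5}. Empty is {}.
Constraint 1 (U + X = Y) on D(U)={3,4,6} D(X)={3,5,7} D(Y)={5,6,7}: U {3,4,6}->{3,4}; X {3,5,7}->{3}; Y {5,6,7}->{6,7}
Constraint 2 (X != Y) on D(X)={3} D(Y)={6,7}: no change
So after constraint 2: D(U) = {3,4}

Answer: {3,4}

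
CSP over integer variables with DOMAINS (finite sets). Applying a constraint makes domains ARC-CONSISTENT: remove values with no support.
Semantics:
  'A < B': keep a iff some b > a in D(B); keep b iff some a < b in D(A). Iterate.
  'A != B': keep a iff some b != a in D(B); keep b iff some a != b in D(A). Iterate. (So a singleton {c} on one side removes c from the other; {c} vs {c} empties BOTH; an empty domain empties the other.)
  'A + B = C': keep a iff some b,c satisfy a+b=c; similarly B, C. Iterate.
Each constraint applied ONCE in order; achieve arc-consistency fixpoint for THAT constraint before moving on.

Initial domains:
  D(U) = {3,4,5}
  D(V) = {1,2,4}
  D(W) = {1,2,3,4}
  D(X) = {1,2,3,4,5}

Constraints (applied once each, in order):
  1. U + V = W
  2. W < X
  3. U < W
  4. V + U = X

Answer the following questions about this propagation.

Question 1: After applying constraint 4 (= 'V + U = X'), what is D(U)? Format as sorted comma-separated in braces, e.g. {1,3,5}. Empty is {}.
Constraint 1 (U + V = W) on D(U)={3,4,5} D(V)={1,2,4} D(W)={1,2,3,4}: U {3,4,5}->{3}; V {1,2,4}->{1}; W {1,2,3,4}->{4}
Constraint 2 (W < X) on D(W)={4} D(X)={1,2,3,4,5}: X {1,2,3,4,5}->{5}
Constraint 3 (U < W) on D(U)={3} D(W)={4}: no change
Constraint 4 (V + U = X) on D(V)={1} D(U)={3} D(X)={5}: V {1}->{}; U {3}->{}; X {5}->{}
So after constraint 4: D(U) = {}

Answer: {}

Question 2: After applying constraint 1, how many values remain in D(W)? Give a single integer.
Constraint 1 (U + V = W) on D(U)={3,4,5} D(V)={1,2,4} D(W)={1,2,3,4}: U {3,4,5}->{3}; V {1,2,4}->{1}; W {1,2,3,4}->{4}
So after constraint 1: D(W)={4}, size = 1

Answer: 1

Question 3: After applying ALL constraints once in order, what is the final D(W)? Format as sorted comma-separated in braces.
Answer: {4}

Derivation:
Constraint 1 (U + V = W) on D(U)={3,4,5} D(V)={1,2,4} D(W)={1,2,3,4}: U {3,4,5}->{3}; V {1,2,4}->{1}; W {1,2,3,4}->{4}
Constraint 2 (W < X) on D(W)={4} D(X)={1,2,3,4,5}: X {1,2,3,4,5}->{5}
Constraint 3 (U < W) on D(U)={3} D(W)={4}: no change
Constraint 4 (V + U = X) on D(V)={1} D(U)={3} D(X)={5}: V {1}->{}; U {3}->{}; X {5}->{}
So after all 4 constraints: D(W) = {4}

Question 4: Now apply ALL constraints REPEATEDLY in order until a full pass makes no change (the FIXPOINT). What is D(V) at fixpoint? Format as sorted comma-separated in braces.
Answer: {}

Derivation:
pass 0 (initial): D(V)={1,2,4}
pass 1: U {3,4,5}->{}; V {1,2,4}->{}; W {1,2,3,4}->{4}; X {1,2,3,4,5}->{}
pass 2: W {4}->{}
pass 3: no change
Fixpoint after 3 passes: D(V) = {}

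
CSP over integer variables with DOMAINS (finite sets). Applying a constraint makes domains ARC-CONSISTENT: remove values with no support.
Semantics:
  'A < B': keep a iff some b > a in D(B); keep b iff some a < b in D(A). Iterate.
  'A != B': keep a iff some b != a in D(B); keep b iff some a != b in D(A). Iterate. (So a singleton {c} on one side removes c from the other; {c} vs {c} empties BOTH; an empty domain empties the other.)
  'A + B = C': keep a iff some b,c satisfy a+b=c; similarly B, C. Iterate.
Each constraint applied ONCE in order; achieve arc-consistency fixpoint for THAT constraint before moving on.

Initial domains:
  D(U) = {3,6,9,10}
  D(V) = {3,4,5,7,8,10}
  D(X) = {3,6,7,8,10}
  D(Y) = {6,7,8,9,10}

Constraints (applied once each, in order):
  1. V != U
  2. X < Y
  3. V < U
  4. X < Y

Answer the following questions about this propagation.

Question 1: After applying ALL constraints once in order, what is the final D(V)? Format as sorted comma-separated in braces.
Answer: {3,4,5,7,8}

Derivation:
Constraint 1 (V != U) on D(V)={3,4,5,7,8,10} D(U)={3,6,9,10}: no change
Constraint 2 (X < Y) on D(X)={3,6,7,8,10} D(Y)={6,7,8,9,10}: X {3,6,7,8,10}->{3,6,7,8}
Constraint 3 (V < U) on D(V)={3,4,5,7,8,10} D(U)={3,6,9,10}: V {3,4,5,7,8,10}->{3,4,5,7,8}; U {3,6,9,10}->{6,9,10}
Constraint 4 (X < Y) on D(X)={3,6,7,8} D(Y)={6,7,8,9,10}: no change
So after all 4 constraints: D(V) = {3,4,5,7,8}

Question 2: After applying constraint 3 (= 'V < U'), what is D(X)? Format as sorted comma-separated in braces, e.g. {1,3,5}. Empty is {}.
Answer: {3,6,7,8}

Derivation:
Constraint 1 (V != U) on D(V)={3,4,5,7,8,10} D(U)={3,6,9,10}: no change
Constraint 2 (X < Y) on D(X)={3,6,7,8,10} D(Y)={6,7,8,9,10}: X {3,6,7,8,10}->{3,6,7,8}
Constraint 3 (V < U) on D(V)={3,4,5,7,8,10} D(U)={3,6,9,10}: V {3,4,5,7,8,10}->{3,4,5,7,8}; U {3,6,9,10}->{6,9,10}
So after constraint 3: D(X) = {3,6,7,8}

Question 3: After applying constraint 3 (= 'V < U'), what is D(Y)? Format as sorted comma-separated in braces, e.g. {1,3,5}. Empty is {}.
Constraint 1 (V != U) on D(V)={3,4,5,7,8,10} D(U)={3,6,9,10}: no change
Constraint 2 (X < Y) on D(X)={3,6,7,8,10} D(Y)={6,7,8,9,10}: X {3,6,7,8,10}->{3,6,7,8}
Constraint 3 (V < U) on D(V)={3,4,5,7,8,10} D(U)={3,6,9,10}: V {3,4,5,7,8,10}->{3,4,5,7,8}; U {3,6,9,10}->{6,9,10}
So after constraint 3: D(Y) = {6,7,8,9,10}

Answer: {6,7,8,9,10}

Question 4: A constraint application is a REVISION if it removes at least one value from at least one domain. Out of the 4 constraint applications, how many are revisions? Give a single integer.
Constraint 1 (V != U) on D(V)={3,4,5,7,8,10} D(U)={3,6,9,10}: no change => not a revision
Constraint 2 (X < Y) on D(X)={3,6,7,8,10} D(Y)={6,7,8,9,10}: X {3,6,7,8,10}->{3,6,7,8} => REVISION
Constraint 3 (V < U) on D(V)={3,4,5,7,8,10} D(U)={3,6,9,10}: V {3,4,5,7,8,10}->{3,4,5,7,8}; U {3,6,9,10}->{6,9,10} => REVISION
Constraint 4 (X < Y) on D(X)={3,6,7,8} D(Y)={6,7,8,9,10}: no change => not a revision
Total revisions = 2

Answer: 2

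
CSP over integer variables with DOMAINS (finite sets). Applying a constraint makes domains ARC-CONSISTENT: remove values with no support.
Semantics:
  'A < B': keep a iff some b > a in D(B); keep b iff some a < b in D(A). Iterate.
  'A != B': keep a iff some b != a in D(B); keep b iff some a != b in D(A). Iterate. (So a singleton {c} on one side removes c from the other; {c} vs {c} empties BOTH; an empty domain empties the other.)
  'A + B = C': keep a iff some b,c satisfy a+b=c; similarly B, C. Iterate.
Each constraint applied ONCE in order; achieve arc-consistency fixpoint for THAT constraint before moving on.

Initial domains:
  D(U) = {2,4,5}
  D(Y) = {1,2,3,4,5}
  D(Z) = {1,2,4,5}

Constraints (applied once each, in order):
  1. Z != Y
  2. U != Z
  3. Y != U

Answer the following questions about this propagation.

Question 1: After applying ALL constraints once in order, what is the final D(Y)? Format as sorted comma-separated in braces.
Constraint 1 (Z != Y) on D(Z)={1,2,4,5} D(Y)={1,2,3,4,5}: no change
Constraint 2 (U != Z) on D(U)={2,4,5} D(Z)={1,2,4,5}: no change
Constraint 3 (Y != U) on D(Y)={1,2,3,4,5} D(U)={2,4,5}: no change
So after all 3 constraints: D(Y) = {1,2,3,4,5}

Answer: {1,2,3,4,5}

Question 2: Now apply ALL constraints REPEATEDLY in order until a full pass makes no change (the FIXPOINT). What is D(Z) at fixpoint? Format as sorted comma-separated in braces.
Answer: {1,2,4,5}

Derivation:
pass 0 (initial): D(Z)={1,2,4,5}
pass 1: no change
Fixpoint after 1 passes: D(Z) = {1,2,4,5}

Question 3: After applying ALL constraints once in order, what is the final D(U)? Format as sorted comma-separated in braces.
Constraint 1 (Z != Y) on D(Z)={1,2,4,5} D(Y)={1,2,3,4,5}: no change
Constraint 2 (U != Z) on D(U)={2,4,5} D(Z)={1,2,4,5}: no change
Constraint 3 (Y != U) on D(Y)={1,2,3,4,5} D(U)={2,4,5}: no change
So after all 3 constraints: D(U) = {2,4,5}

Answer: {2,4,5}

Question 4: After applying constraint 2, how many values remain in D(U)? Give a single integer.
Constraint 1 (Z != Y) on D(Z)={1,2,4,5} D(Y)={1,2,3,4,5}: no change
Constraint 2 (U != Z) on D(U)={2,4,5} D(Z)={1,2,4,5}: no change
So after constraint 2: D(U)={2,4,5}, size = 3

Answer: 3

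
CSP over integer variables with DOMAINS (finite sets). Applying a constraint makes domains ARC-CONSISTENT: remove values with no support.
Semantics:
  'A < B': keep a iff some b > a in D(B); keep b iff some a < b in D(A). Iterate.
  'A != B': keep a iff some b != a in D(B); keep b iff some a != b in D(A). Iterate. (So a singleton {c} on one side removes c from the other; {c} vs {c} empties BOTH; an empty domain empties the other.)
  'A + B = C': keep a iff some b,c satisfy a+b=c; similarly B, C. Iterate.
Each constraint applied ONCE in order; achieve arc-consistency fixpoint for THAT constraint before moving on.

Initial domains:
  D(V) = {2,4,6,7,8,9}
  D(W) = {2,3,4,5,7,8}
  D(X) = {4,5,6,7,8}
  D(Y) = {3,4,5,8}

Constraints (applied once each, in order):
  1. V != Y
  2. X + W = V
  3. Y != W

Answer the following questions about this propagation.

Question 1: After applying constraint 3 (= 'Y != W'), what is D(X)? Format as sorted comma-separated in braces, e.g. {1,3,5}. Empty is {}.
Answer: {4,5,6,7}

Derivation:
Constraint 1 (V != Y) on D(V)={2,4,6,7,8,9} D(Y)={3,4,5,8}: no change
Constraint 2 (X + W = V) on D(X)={4,5,6,7,8} D(W)={2,3,4,5,7,8} D(V)={2,4,6,7,8,9}: X {4,5,6,7,8}->{4,5,6,7}; W {2,3,4,5,7,8}->{2,3,4,5}; V {2,4,6,7,8,9}->{6,7,8,9}
Constraint 3 (Y != W) on D(Y)={3,4,5,8} D(W)={2,3,4,5}: no change
So after constraint 3: D(X) = {4,5,6,7}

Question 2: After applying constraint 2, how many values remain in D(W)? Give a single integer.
Answer: 4

Derivation:
Constraint 1 (V != Y) on D(V)={2,4,6,7,8,9} D(Y)={3,4,5,8}: no change
Constraint 2 (X + W = V) on D(X)={4,5,6,7,8} D(W)={2,3,4,5,7,8} D(V)={2,4,6,7,8,9}: X {4,5,6,7,8}->{4,5,6,7}; W {2,3,4,5,7,8}->{2,3,4,5}; V {2,4,6,7,8,9}->{6,7,8,9}
So after constraint 2: D(W)={2,3,4,5}, size = 4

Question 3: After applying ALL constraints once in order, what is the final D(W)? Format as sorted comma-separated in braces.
Answer: {2,3,4,5}

Derivation:
Constraint 1 (V != Y) on D(V)={2,4,6,7,8,9} D(Y)={3,4,5,8}: no change
Constraint 2 (X + W = V) on D(X)={4,5,6,7,8} D(W)={2,3,4,5,7,8} D(V)={2,4,6,7,8,9}: X {4,5,6,7,8}->{4,5,6,7}; W {2,3,4,5,7,8}->{2,3,4,5}; V {2,4,6,7,8,9}->{6,7,8,9}
Constraint 3 (Y != W) on D(Y)={3,4,5,8} D(W)={2,3,4,5}: no change
So after all 3 constraints: D(W) = {2,3,4,5}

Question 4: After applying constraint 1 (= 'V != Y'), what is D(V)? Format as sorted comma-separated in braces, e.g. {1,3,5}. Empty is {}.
Answer: {2,4,6,7,8,9}

Derivation:
Constraint 1 (V != Y) on D(V)={2,4,6,7,8,9} D(Y)={3,4,5,8}: no change
So after constraint 1: D(V) = {2,4,6,7,8,9}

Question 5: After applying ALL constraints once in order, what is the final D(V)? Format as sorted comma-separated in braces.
Answer: {6,7,8,9}

Derivation:
Constraint 1 (V != Y) on D(V)={2,4,6,7,8,9} D(Y)={3,4,5,8}: no change
Constraint 2 (X + W = V) on D(X)={4,5,6,7,8} D(W)={2,3,4,5,7,8} D(V)={2,4,6,7,8,9}: X {4,5,6,7,8}->{4,5,6,7}; W {2,3,4,5,7,8}->{2,3,4,5}; V {2,4,6,7,8,9}->{6,7,8,9}
Constraint 3 (Y != W) on D(Y)={3,4,5,8} D(W)={2,3,4,5}: no change
So after all 3 constraints: D(V) = {6,7,8,9}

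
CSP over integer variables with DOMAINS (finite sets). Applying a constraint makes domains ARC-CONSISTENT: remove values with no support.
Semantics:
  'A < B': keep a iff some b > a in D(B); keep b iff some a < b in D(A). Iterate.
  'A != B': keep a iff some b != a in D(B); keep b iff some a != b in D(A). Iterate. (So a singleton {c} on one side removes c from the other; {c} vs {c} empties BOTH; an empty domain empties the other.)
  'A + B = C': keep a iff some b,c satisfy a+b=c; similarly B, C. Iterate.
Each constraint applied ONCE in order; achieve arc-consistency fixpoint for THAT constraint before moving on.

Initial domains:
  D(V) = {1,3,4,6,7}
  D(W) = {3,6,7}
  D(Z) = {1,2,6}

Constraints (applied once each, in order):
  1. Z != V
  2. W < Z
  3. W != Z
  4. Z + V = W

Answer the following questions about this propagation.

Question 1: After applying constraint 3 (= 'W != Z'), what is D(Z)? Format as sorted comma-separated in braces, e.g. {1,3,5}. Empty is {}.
Answer: {6}

Derivation:
Constraint 1 (Z != V) on D(Z)={1,2,6} D(V)={1,3,4,6,7}: no change
Constraint 2 (W < Z) on D(W)={3,6,7} D(Z)={1,2,6}: W {3,6,7}->{3}; Z {1,2,6}->{6}
Constraint 3 (W != Z) on D(W)={3} D(Z)={6}: no change
So after constraint 3: D(Z) = {6}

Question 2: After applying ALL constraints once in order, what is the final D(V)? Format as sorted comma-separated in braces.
Constraint 1 (Z != V) on D(Z)={1,2,6} D(V)={1,3,4,6,7}: no change
Constraint 2 (W < Z) on D(W)={3,6,7} D(Z)={1,2,6}: W {3,6,7}->{3}; Z {1,2,6}->{6}
Constraint 3 (W != Z) on D(W)={3} D(Z)={6}: no change
Constraint 4 (Z + V = W) on D(Z)={6} D(V)={1,3,4,6,7} D(W)={3}: Z {6}->{}; V {1,3,4,6,7}->{}; W {3}->{}
So after all 4 constraints: D(V) = {}

Answer: {}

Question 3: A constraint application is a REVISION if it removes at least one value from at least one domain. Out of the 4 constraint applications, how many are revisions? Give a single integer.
Constraint 1 (Z != V) on D(Z)={1,2,6} D(V)={1,3,4,6,7}: no change => not a revision
Constraint 2 (W < Z) on D(W)={3,6,7} D(Z)={1,2,6}: W {3,6,7}->{3}; Z {1,2,6}->{6} => REVISION
Constraint 3 (W != Z) on D(W)={3} D(Z)={6}: no change => not a revision
Constraint 4 (Z + V = W) on D(Z)={6} D(V)={1,3,4,6,7} D(W)={3}: Z {6}->{}; V {1,3,4,6,7}->{}; W {3}->{} => REVISION
Total revisions = 2

Answer: 2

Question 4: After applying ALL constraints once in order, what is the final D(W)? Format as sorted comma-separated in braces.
Constraint 1 (Z != V) on D(Z)={1,2,6} D(V)={1,3,4,6,7}: no change
Constraint 2 (W < Z) on D(W)={3,6,7} D(Z)={1,2,6}: W {3,6,7}->{3}; Z {1,2,6}->{6}
Constraint 3 (W != Z) on D(W)={3} D(Z)={6}: no change
Constraint 4 (Z + V = W) on D(Z)={6} D(V)={1,3,4,6,7} D(W)={3}: Z {6}->{}; V {1,3,4,6,7}->{}; W {3}->{}
So after all 4 constraints: D(W) = {}

Answer: {}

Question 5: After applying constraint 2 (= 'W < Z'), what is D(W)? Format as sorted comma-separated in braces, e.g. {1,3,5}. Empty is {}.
Answer: {3}

Derivation:
Constraint 1 (Z != V) on D(Z)={1,2,6} D(V)={1,3,4,6,7}: no change
Constraint 2 (W < Z) on D(W)={3,6,7} D(Z)={1,2,6}: W {3,6,7}->{3}; Z {1,2,6}->{6}
So after constraint 2: D(W) = {3}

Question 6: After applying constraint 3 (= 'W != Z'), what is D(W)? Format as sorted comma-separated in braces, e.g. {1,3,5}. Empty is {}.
Constraint 1 (Z != V) on D(Z)={1,2,6} D(V)={1,3,4,6,7}: no change
Constraint 2 (W < Z) on D(W)={3,6,7} D(Z)={1,2,6}: W {3,6,7}->{3}; Z {1,2,6}->{6}
Constraint 3 (W != Z) on D(W)={3} D(Z)={6}: no change
So after constraint 3: D(W) = {3}

Answer: {3}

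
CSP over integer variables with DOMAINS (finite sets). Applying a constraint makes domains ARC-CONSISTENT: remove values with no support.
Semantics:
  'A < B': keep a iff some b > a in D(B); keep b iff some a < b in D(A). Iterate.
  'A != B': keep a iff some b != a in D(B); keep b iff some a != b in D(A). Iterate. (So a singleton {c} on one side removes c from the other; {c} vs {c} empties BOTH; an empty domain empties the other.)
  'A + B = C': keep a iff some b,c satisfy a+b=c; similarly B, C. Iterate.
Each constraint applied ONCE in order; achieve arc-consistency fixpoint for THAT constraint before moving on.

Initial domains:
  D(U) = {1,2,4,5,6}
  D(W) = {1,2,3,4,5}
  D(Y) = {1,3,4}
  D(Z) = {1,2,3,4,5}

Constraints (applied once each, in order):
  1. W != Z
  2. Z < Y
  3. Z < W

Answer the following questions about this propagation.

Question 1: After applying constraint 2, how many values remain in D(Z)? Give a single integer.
Answer: 3

Derivation:
Constraint 1 (W != Z) on D(W)={1,2,3,4,5} D(Z)={1,2,3,4,5}: no change
Constraint 2 (Z < Y) on D(Z)={1,2,3,4,5} D(Y)={1,3,4}: Z {1,2,3,4,5}->{1,2,3}; Y {1,3,4}->{3,4}
So after constraint 2: D(Z)={1,2,3}, size = 3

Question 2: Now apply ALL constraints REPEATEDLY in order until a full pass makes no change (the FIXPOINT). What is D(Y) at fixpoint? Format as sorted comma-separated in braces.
Answer: {3,4}

Derivation:
pass 0 (initial): D(Y)={1,3,4}
pass 1: W {1,2,3,4,5}->{2,3,4,5}; Y {1,3,4}->{3,4}; Z {1,2,3,4,5}->{1,2,3}
pass 2: no change
Fixpoint after 2 passes: D(Y) = {3,4}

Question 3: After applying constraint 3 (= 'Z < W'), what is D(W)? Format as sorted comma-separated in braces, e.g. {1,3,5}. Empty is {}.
Answer: {2,3,4,5}

Derivation:
Constraint 1 (W != Z) on D(W)={1,2,3,4,5} D(Z)={1,2,3,4,5}: no change
Constraint 2 (Z < Y) on D(Z)={1,2,3,4,5} D(Y)={1,3,4}: Z {1,2,3,4,5}->{1,2,3}; Y {1,3,4}->{3,4}
Constraint 3 (Z < W) on D(Z)={1,2,3} D(W)={1,2,3,4,5}: W {1,2,3,4,5}->{2,3,4,5}
So after constraint 3: D(W) = {2,3,4,5}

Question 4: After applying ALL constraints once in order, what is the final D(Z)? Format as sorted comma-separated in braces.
Constraint 1 (W != Z) on D(W)={1,2,3,4,5} D(Z)={1,2,3,4,5}: no change
Constraint 2 (Z < Y) on D(Z)={1,2,3,4,5} D(Y)={1,3,4}: Z {1,2,3,4,5}->{1,2,3}; Y {1,3,4}->{3,4}
Constraint 3 (Z < W) on D(Z)={1,2,3} D(W)={1,2,3,4,5}: W {1,2,3,4,5}->{2,3,4,5}
So after all 3 constraints: D(Z) = {1,2,3}

Answer: {1,2,3}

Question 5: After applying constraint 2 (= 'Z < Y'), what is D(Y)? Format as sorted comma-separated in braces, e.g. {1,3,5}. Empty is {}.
Constraint 1 (W != Z) on D(W)={1,2,3,4,5} D(Z)={1,2,3,4,5}: no change
Constraint 2 (Z < Y) on D(Z)={1,2,3,4,5} D(Y)={1,3,4}: Z {1,2,3,4,5}->{1,2,3}; Y {1,3,4}->{3,4}
So after constraint 2: D(Y) = {3,4}

Answer: {3,4}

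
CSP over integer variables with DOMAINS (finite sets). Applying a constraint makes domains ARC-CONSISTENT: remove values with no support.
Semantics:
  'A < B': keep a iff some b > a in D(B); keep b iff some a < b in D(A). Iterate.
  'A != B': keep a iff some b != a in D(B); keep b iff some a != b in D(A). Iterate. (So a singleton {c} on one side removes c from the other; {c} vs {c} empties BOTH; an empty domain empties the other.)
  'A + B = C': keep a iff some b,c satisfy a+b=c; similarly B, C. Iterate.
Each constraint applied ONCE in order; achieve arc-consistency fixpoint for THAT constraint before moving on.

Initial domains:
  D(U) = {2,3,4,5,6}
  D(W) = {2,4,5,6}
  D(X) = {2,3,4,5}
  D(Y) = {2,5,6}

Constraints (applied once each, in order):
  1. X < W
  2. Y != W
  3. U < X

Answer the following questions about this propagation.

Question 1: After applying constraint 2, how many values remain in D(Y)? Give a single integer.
Constraint 1 (X < W) on D(X)={2,3,4,5} D(W)={2,4,5,6}: W {2,4,5,6}->{4,5,6}
Constraint 2 (Y != W) on D(Y)={2,5,6} D(W)={4,5,6}: no change
So after constraint 2: D(Y)={2,5,6}, size = 3

Answer: 3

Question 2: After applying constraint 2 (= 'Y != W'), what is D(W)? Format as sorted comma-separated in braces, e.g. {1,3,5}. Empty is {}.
Answer: {4,5,6}

Derivation:
Constraint 1 (X < W) on D(X)={2,3,4,5} D(W)={2,4,5,6}: W {2,4,5,6}->{4,5,6}
Constraint 2 (Y != W) on D(Y)={2,5,6} D(W)={4,5,6}: no change
So after constraint 2: D(W) = {4,5,6}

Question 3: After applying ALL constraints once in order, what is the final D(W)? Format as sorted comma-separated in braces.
Answer: {4,5,6}

Derivation:
Constraint 1 (X < W) on D(X)={2,3,4,5} D(W)={2,4,5,6}: W {2,4,5,6}->{4,5,6}
Constraint 2 (Y != W) on D(Y)={2,5,6} D(W)={4,5,6}: no change
Constraint 3 (U < X) on D(U)={2,3,4,5,6} D(X)={2,3,4,5}: U {2,3,4,5,6}->{2,3,4}; X {2,3,4,5}->{3,4,5}
So after all 3 constraints: D(W) = {4,5,6}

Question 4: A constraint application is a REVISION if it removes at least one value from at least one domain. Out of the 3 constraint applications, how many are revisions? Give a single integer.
Constraint 1 (X < W) on D(X)={2,3,4,5} D(W)={2,4,5,6}: W {2,4,5,6}->{4,5,6} => REVISION
Constraint 2 (Y != W) on D(Y)={2,5,6} D(W)={4,5,6}: no change => not a revision
Constraint 3 (U < X) on D(U)={2,3,4,5,6} D(X)={2,3,4,5}: U {2,3,4,5,6}->{2,3,4}; X {2,3,4,5}->{3,4,5} => REVISION
Total revisions = 2

Answer: 2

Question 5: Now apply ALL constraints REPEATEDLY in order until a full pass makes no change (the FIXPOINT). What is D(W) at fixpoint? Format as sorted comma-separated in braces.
pass 0 (initial): D(W)={2,4,5,6}
pass 1: U {2,3,4,5,6}->{2,3,4}; W {2,4,5,6}->{4,5,6}; X {2,3,4,5}->{3,4,5}
pass 2: no change
Fixpoint after 2 passes: D(W) = {4,5,6}

Answer: {4,5,6}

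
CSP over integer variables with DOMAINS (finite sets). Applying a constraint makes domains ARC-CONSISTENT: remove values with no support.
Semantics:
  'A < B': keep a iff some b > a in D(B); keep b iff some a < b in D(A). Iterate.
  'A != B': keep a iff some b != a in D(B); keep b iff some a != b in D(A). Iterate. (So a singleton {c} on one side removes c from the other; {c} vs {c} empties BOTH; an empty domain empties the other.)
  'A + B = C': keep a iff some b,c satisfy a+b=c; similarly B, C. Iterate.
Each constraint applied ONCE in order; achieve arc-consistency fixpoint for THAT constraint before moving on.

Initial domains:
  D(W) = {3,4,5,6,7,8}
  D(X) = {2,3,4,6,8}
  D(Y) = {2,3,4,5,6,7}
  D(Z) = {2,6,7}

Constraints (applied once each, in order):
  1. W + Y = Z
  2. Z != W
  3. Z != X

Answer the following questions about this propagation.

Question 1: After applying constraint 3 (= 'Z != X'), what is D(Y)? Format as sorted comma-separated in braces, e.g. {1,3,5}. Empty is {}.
Answer: {2,3,4}

Derivation:
Constraint 1 (W + Y = Z) on D(W)={3,4,5,6,7,8} D(Y)={2,3,4,5,6,7} D(Z)={2,6,7}: W {3,4,5,6,7,8}->{3,4,5}; Y {2,3,4,5,6,7}->{2,3,4}; Z {2,6,7}->{6,7}
Constraint 2 (Z != W) on D(Z)={6,7} D(W)={3,4,5}: no change
Constraint 3 (Z != X) on D(Z)={6,7} D(X)={2,3,4,6,8}: no change
So after constraint 3: D(Y) = {2,3,4}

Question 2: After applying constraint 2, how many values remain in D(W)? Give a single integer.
Answer: 3

Derivation:
Constraint 1 (W + Y = Z) on D(W)={3,4,5,6,7,8} D(Y)={2,3,4,5,6,7} D(Z)={2,6,7}: W {3,4,5,6,7,8}->{3,4,5}; Y {2,3,4,5,6,7}->{2,3,4}; Z {2,6,7}->{6,7}
Constraint 2 (Z != W) on D(Z)={6,7} D(W)={3,4,5}: no change
So after constraint 2: D(W)={3,4,5}, size = 3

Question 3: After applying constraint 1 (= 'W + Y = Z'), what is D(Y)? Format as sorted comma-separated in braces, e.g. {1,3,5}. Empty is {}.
Constraint 1 (W + Y = Z) on D(W)={3,4,5,6,7,8} D(Y)={2,3,4,5,6,7} D(Z)={2,6,7}: W {3,4,5,6,7,8}->{3,4,5}; Y {2,3,4,5,6,7}->{2,3,4}; Z {2,6,7}->{6,7}
So after constraint 1: D(Y) = {2,3,4}

Answer: {2,3,4}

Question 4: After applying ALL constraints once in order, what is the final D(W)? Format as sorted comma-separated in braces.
Answer: {3,4,5}

Derivation:
Constraint 1 (W + Y = Z) on D(W)={3,4,5,6,7,8} D(Y)={2,3,4,5,6,7} D(Z)={2,6,7}: W {3,4,5,6,7,8}->{3,4,5}; Y {2,3,4,5,6,7}->{2,3,4}; Z {2,6,7}->{6,7}
Constraint 2 (Z != W) on D(Z)={6,7} D(W)={3,4,5}: no change
Constraint 3 (Z != X) on D(Z)={6,7} D(X)={2,3,4,6,8}: no change
So after all 3 constraints: D(W) = {3,4,5}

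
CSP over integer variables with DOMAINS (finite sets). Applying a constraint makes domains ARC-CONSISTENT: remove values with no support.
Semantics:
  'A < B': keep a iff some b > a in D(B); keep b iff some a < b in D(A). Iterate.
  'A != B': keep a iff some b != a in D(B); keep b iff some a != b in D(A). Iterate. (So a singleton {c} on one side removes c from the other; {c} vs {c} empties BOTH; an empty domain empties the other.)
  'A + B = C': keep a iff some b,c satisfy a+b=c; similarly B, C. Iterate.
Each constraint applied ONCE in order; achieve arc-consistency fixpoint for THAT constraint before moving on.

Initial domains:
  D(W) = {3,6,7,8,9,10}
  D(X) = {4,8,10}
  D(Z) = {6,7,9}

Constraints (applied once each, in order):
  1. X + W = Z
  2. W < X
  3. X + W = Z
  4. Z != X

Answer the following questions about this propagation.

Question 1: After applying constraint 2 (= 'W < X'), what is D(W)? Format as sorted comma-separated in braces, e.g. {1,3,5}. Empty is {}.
Answer: {3}

Derivation:
Constraint 1 (X + W = Z) on D(X)={4,8,10} D(W)={3,6,7,8,9,10} D(Z)={6,7,9}: X {4,8,10}->{4}; W {3,6,7,8,9,10}->{3}; Z {6,7,9}->{7}
Constraint 2 (W < X) on D(W)={3} D(X)={4}: no change
So after constraint 2: D(W) = {3}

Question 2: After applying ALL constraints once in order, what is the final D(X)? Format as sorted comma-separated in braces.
Constraint 1 (X + W = Z) on D(X)={4,8,10} D(W)={3,6,7,8,9,10} D(Z)={6,7,9}: X {4,8,10}->{4}; W {3,6,7,8,9,10}->{3}; Z {6,7,9}->{7}
Constraint 2 (W < X) on D(W)={3} D(X)={4}: no change
Constraint 3 (X + W = Z) on D(X)={4} D(W)={3} D(Z)={7}: no change
Constraint 4 (Z != X) on D(Z)={7} D(X)={4}: no change
So after all 4 constraints: D(X) = {4}

Answer: {4}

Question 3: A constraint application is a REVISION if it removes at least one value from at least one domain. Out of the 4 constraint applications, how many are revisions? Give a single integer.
Constraint 1 (X + W = Z) on D(X)={4,8,10} D(W)={3,6,7,8,9,10} D(Z)={6,7,9}: X {4,8,10}->{4}; W {3,6,7,8,9,10}->{3}; Z {6,7,9}->{7} => REVISION
Constraint 2 (W < X) on D(W)={3} D(X)={4}: no change => not a revision
Constraint 3 (X + W = Z) on D(X)={4} D(W)={3} D(Z)={7}: no change => not a revision
Constraint 4 (Z != X) on D(Z)={7} D(X)={4}: no change => not a revision
Total revisions = 1

Answer: 1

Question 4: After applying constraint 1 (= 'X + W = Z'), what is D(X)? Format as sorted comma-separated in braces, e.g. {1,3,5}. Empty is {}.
Constraint 1 (X + W = Z) on D(X)={4,8,10} D(W)={3,6,7,8,9,10} D(Z)={6,7,9}: X {4,8,10}->{4}; W {3,6,7,8,9,10}->{3}; Z {6,7,9}->{7}
So after constraint 1: D(X) = {4}

Answer: {4}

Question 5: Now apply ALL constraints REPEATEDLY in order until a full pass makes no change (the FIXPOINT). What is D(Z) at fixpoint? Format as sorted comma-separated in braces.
Answer: {7}

Derivation:
pass 0 (initial): D(Z)={6,7,9}
pass 1: W {3,6,7,8,9,10}->{3}; X {4,8,10}->{4}; Z {6,7,9}->{7}
pass 2: no change
Fixpoint after 2 passes: D(Z) = {7}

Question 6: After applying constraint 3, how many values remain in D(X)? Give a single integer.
Answer: 1

Derivation:
Constraint 1 (X + W = Z) on D(X)={4,8,10} D(W)={3,6,7,8,9,10} D(Z)={6,7,9}: X {4,8,10}->{4}; W {3,6,7,8,9,10}->{3}; Z {6,7,9}->{7}
Constraint 2 (W < X) on D(W)={3} D(X)={4}: no change
Constraint 3 (X + W = Z) on D(X)={4} D(W)={3} D(Z)={7}: no change
So after constraint 3: D(X)={4}, size = 1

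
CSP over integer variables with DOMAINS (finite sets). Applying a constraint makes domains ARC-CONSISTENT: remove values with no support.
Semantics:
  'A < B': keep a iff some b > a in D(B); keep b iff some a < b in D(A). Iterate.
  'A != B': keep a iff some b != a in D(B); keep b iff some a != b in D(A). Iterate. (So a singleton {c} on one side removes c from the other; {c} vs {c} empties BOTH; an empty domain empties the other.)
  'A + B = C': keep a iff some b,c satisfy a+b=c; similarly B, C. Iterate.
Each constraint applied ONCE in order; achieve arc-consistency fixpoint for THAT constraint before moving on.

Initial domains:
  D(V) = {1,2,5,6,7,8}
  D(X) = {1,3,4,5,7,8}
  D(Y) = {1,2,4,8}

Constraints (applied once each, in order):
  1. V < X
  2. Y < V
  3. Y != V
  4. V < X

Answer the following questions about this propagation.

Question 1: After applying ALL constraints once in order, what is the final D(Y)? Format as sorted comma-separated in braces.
Answer: {1,2,4}

Derivation:
Constraint 1 (V < X) on D(V)={1,2,5,6,7,8} D(X)={1,3,4,5,7,8}: V {1,2,5,6,7,8}->{1,2,5,6,7}; X {1,3,4,5,7,8}->{3,4,5,7,8}
Constraint 2 (Y < V) on D(Y)={1,2,4,8} D(V)={1,2,5,6,7}: Y {1,2,4,8}->{1,2,4}; V {1,2,5,6,7}->{2,5,6,7}
Constraint 3 (Y != V) on D(Y)={1,2,4} D(V)={2,5,6,7}: no change
Constraint 4 (V < X) on D(V)={2,5,6,7} D(X)={3,4,5,7,8}: no change
So after all 4 constraints: D(Y) = {1,2,4}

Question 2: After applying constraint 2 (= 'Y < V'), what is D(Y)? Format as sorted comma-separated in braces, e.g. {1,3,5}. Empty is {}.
Constraint 1 (V < X) on D(V)={1,2,5,6,7,8} D(X)={1,3,4,5,7,8}: V {1,2,5,6,7,8}->{1,2,5,6,7}; X {1,3,4,5,7,8}->{3,4,5,7,8}
Constraint 2 (Y < V) on D(Y)={1,2,4,8} D(V)={1,2,5,6,7}: Y {1,2,4,8}->{1,2,4}; V {1,2,5,6,7}->{2,5,6,7}
So after constraint 2: D(Y) = {1,2,4}

Answer: {1,2,4}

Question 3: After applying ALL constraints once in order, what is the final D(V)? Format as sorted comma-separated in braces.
Answer: {2,5,6,7}

Derivation:
Constraint 1 (V < X) on D(V)={1,2,5,6,7,8} D(X)={1,3,4,5,7,8}: V {1,2,5,6,7,8}->{1,2,5,6,7}; X {1,3,4,5,7,8}->{3,4,5,7,8}
Constraint 2 (Y < V) on D(Y)={1,2,4,8} D(V)={1,2,5,6,7}: Y {1,2,4,8}->{1,2,4}; V {1,2,5,6,7}->{2,5,6,7}
Constraint 3 (Y != V) on D(Y)={1,2,4} D(V)={2,5,6,7}: no change
Constraint 4 (V < X) on D(V)={2,5,6,7} D(X)={3,4,5,7,8}: no change
So after all 4 constraints: D(V) = {2,5,6,7}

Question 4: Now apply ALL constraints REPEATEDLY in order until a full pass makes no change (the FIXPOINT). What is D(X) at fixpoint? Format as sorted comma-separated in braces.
pass 0 (initial): D(X)={1,3,4,5,7,8}
pass 1: V {1,2,5,6,7,8}->{2,5,6,7}; X {1,3,4,5,7,8}->{3,4,5,7,8}; Y {1,2,4,8}->{1,2,4}
pass 2: no change
Fixpoint after 2 passes: D(X) = {3,4,5,7,8}

Answer: {3,4,5,7,8}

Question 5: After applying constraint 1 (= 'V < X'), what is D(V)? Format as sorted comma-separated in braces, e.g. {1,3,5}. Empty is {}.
Constraint 1 (V < X) on D(V)={1,2,5,6,7,8} D(X)={1,3,4,5,7,8}: V {1,2,5,6,7,8}->{1,2,5,6,7}; X {1,3,4,5,7,8}->{3,4,5,7,8}
So after constraint 1: D(V) = {1,2,5,6,7}

Answer: {1,2,5,6,7}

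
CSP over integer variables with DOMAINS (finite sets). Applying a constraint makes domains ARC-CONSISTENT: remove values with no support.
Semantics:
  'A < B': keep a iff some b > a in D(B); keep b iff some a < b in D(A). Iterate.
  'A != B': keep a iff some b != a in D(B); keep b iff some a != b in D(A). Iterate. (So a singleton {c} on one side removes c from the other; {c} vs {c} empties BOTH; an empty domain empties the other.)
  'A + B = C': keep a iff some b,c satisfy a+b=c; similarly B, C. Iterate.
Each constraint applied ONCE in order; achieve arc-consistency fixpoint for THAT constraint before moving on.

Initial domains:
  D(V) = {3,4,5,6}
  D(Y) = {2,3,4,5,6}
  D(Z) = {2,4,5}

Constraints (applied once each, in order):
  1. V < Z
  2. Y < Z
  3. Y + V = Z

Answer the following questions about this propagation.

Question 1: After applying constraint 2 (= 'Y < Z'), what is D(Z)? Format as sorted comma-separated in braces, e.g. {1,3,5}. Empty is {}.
Constraint 1 (V < Z) on D(V)={3,4,5,6} D(Z)={2,4,5}: V {3,4,5,6}->{3,4}; Z {2,4,5}->{4,5}
Constraint 2 (Y < Z) on D(Y)={2,3,4,5,6} D(Z)={4,5}: Y {2,3,4,5,6}->{2,3,4}
So after constraint 2: D(Z) = {4,5}

Answer: {4,5}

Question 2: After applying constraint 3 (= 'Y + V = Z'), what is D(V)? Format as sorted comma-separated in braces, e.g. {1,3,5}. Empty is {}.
Answer: {3}

Derivation:
Constraint 1 (V < Z) on D(V)={3,4,5,6} D(Z)={2,4,5}: V {3,4,5,6}->{3,4}; Z {2,4,5}->{4,5}
Constraint 2 (Y < Z) on D(Y)={2,3,4,5,6} D(Z)={4,5}: Y {2,3,4,5,6}->{2,3,4}
Constraint 3 (Y + V = Z) on D(Y)={2,3,4} D(V)={3,4} D(Z)={4,5}: Y {2,3,4}->{2}; V {3,4}->{3}; Z {4,5}->{5}
So after constraint 3: D(V) = {3}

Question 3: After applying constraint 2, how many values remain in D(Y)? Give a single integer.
Answer: 3

Derivation:
Constraint 1 (V < Z) on D(V)={3,4,5,6} D(Z)={2,4,5}: V {3,4,5,6}->{3,4}; Z {2,4,5}->{4,5}
Constraint 2 (Y < Z) on D(Y)={2,3,4,5,6} D(Z)={4,5}: Y {2,3,4,5,6}->{2,3,4}
So after constraint 2: D(Y)={2,3,4}, size = 3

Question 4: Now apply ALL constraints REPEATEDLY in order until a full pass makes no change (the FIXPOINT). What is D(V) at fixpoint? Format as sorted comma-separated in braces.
pass 0 (initial): D(V)={3,4,5,6}
pass 1: V {3,4,5,6}->{3}; Y {2,3,4,5,6}->{2}; Z {2,4,5}->{5}
pass 2: no change
Fixpoint after 2 passes: D(V) = {3}

Answer: {3}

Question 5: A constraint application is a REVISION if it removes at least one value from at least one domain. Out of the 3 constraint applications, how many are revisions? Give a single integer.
Constraint 1 (V < Z) on D(V)={3,4,5,6} D(Z)={2,4,5}: V {3,4,5,6}->{3,4}; Z {2,4,5}->{4,5} => REVISION
Constraint 2 (Y < Z) on D(Y)={2,3,4,5,6} D(Z)={4,5}: Y {2,3,4,5,6}->{2,3,4} => REVISION
Constraint 3 (Y + V = Z) on D(Y)={2,3,4} D(V)={3,4} D(Z)={4,5}: Y {2,3,4}->{2}; V {3,4}->{3}; Z {4,5}->{5} => REVISION
Total revisions = 3

Answer: 3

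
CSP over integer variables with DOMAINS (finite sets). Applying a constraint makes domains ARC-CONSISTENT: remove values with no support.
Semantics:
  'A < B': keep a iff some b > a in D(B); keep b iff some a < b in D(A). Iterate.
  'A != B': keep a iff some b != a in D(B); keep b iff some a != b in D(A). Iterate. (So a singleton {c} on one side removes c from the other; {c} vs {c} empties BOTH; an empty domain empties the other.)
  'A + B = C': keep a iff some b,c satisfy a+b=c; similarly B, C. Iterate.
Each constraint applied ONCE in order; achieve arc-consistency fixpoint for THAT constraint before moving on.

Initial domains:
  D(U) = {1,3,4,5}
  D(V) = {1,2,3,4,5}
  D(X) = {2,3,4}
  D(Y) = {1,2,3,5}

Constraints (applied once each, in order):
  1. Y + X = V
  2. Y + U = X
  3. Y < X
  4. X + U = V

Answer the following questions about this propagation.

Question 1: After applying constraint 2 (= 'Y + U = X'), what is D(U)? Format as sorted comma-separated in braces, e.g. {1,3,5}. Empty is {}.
Constraint 1 (Y + X = V) on D(Y)={1,2,3,5} D(X)={2,3,4} D(V)={1,2,3,4,5}: Y {1,2,3,5}->{1,2,3}; V {1,2,3,4,5}->{3,4,5}
Constraint 2 (Y + U = X) on D(Y)={1,2,3} D(U)={1,3,4,5} D(X)={2,3,4}: U {1,3,4,5}->{1,3}
So after constraint 2: D(U) = {1,3}

Answer: {1,3}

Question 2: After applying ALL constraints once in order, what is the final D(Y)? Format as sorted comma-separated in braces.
Constraint 1 (Y + X = V) on D(Y)={1,2,3,5} D(X)={2,3,4} D(V)={1,2,3,4,5}: Y {1,2,3,5}->{1,2,3}; V {1,2,3,4,5}->{3,4,5}
Constraint 2 (Y + U = X) on D(Y)={1,2,3} D(U)={1,3,4,5} D(X)={2,3,4}: U {1,3,4,5}->{1,3}
Constraint 3 (Y < X) on D(Y)={1,2,3} D(X)={2,3,4}: no change
Constraint 4 (X + U = V) on D(X)={2,3,4} D(U)={1,3} D(V)={3,4,5}: no change
So after all 4 constraints: D(Y) = {1,2,3}

Answer: {1,2,3}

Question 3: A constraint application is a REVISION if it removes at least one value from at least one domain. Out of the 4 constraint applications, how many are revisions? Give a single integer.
Constraint 1 (Y + X = V) on D(Y)={1,2,3,5} D(X)={2,3,4} D(V)={1,2,3,4,5}: Y {1,2,3,5}->{1,2,3}; V {1,2,3,4,5}->{3,4,5} => REVISION
Constraint 2 (Y + U = X) on D(Y)={1,2,3} D(U)={1,3,4,5} D(X)={2,3,4}: U {1,3,4,5}->{1,3} => REVISION
Constraint 3 (Y < X) on D(Y)={1,2,3} D(X)={2,3,4}: no change => not a revision
Constraint 4 (X + U = V) on D(X)={2,3,4} D(U)={1,3} D(V)={3,4,5}: no change => not a revision
Total revisions = 2

Answer: 2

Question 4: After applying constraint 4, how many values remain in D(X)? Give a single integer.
Constraint 1 (Y + X = V) on D(Y)={1,2,3,5} D(X)={2,3,4} D(V)={1,2,3,4,5}: Y {1,2,3,5}->{1,2,3}; V {1,2,3,4,5}->{3,4,5}
Constraint 2 (Y + U = X) on D(Y)={1,2,3} D(U)={1,3,4,5} D(X)={2,3,4}: U {1,3,4,5}->{1,3}
Constraint 3 (Y < X) on D(Y)={1,2,3} D(X)={2,3,4}: no change
Constraint 4 (X + U = V) on D(X)={2,3,4} D(U)={1,3} D(V)={3,4,5}: no change
So after constraint 4: D(X)={2,3,4}, size = 3

Answer: 3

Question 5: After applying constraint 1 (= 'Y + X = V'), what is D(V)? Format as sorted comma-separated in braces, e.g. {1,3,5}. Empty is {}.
Answer: {3,4,5}

Derivation:
Constraint 1 (Y + X = V) on D(Y)={1,2,3,5} D(X)={2,3,4} D(V)={1,2,3,4,5}: Y {1,2,3,5}->{1,2,3}; V {1,2,3,4,5}->{3,4,5}
So after constraint 1: D(V) = {3,4,5}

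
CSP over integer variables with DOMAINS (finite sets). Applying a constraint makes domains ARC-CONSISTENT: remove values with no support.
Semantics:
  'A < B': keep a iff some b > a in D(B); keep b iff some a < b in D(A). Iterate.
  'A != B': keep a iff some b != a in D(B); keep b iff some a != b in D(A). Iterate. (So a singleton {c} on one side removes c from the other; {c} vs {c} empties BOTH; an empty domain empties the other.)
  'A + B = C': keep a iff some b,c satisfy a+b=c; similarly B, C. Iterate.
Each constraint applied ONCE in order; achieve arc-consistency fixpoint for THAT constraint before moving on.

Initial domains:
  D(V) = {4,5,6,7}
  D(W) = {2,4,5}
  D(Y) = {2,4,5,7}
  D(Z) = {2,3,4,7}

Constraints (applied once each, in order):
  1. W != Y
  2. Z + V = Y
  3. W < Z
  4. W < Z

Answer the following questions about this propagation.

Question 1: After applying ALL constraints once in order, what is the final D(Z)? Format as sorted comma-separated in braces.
Answer: {3}

Derivation:
Constraint 1 (W != Y) on D(W)={2,4,5} D(Y)={2,4,5,7}: no change
Constraint 2 (Z + V = Y) on D(Z)={2,3,4,7} D(V)={4,5,6,7} D(Y)={2,4,5,7}: Z {2,3,4,7}->{2,3}; V {4,5,6,7}->{4,5}; Y {2,4,5,7}->{7}
Constraint 3 (W < Z) on D(W)={2,4,5} D(Z)={2,3}: W {2,4,5}->{2}; Z {2,3}->{3}
Constraint 4 (W < Z) on D(W)={2} D(Z)={3}: no change
So after all 4 constraints: D(Z) = {3}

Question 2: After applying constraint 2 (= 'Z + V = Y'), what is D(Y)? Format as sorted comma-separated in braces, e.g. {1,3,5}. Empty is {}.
Answer: {7}

Derivation:
Constraint 1 (W != Y) on D(W)={2,4,5} D(Y)={2,4,5,7}: no change
Constraint 2 (Z + V = Y) on D(Z)={2,3,4,7} D(V)={4,5,6,7} D(Y)={2,4,5,7}: Z {2,3,4,7}->{2,3}; V {4,5,6,7}->{4,5}; Y {2,4,5,7}->{7}
So after constraint 2: D(Y) = {7}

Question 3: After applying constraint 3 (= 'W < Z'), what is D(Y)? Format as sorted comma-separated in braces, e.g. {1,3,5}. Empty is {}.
Answer: {7}

Derivation:
Constraint 1 (W != Y) on D(W)={2,4,5} D(Y)={2,4,5,7}: no change
Constraint 2 (Z + V = Y) on D(Z)={2,3,4,7} D(V)={4,5,6,7} D(Y)={2,4,5,7}: Z {2,3,4,7}->{2,3}; V {4,5,6,7}->{4,5}; Y {2,4,5,7}->{7}
Constraint 3 (W < Z) on D(W)={2,4,5} D(Z)={2,3}: W {2,4,5}->{2}; Z {2,3}->{3}
So after constraint 3: D(Y) = {7}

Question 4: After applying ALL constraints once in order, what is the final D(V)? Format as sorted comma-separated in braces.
Answer: {4,5}

Derivation:
Constraint 1 (W != Y) on D(W)={2,4,5} D(Y)={2,4,5,7}: no change
Constraint 2 (Z + V = Y) on D(Z)={2,3,4,7} D(V)={4,5,6,7} D(Y)={2,4,5,7}: Z {2,3,4,7}->{2,3}; V {4,5,6,7}->{4,5}; Y {2,4,5,7}->{7}
Constraint 3 (W < Z) on D(W)={2,4,5} D(Z)={2,3}: W {2,4,5}->{2}; Z {2,3}->{3}
Constraint 4 (W < Z) on D(W)={2} D(Z)={3}: no change
So after all 4 constraints: D(V) = {4,5}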